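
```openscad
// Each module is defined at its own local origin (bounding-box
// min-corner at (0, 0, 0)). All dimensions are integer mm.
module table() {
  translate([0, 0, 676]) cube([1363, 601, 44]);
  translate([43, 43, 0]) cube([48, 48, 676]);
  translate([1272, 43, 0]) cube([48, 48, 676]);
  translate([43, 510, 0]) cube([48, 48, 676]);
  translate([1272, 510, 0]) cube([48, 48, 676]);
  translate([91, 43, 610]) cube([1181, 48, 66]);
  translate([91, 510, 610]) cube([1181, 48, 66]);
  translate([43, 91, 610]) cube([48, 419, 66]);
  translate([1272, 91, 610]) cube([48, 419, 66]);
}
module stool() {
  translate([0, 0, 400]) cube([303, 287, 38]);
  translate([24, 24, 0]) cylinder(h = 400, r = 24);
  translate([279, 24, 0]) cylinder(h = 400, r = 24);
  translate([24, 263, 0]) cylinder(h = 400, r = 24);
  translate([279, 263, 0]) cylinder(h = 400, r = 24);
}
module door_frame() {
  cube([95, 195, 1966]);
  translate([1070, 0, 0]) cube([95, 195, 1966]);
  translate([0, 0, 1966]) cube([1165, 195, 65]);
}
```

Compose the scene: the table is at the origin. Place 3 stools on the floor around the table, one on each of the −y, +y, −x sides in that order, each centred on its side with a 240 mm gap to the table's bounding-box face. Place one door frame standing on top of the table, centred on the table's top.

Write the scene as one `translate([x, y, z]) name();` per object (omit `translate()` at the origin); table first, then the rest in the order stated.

table();
translate([530, -527, 0]) stool();
translate([530, 841, 0]) stool();
translate([-543, 157, 0]) stool();
translate([99, 203, 720]) door_frame();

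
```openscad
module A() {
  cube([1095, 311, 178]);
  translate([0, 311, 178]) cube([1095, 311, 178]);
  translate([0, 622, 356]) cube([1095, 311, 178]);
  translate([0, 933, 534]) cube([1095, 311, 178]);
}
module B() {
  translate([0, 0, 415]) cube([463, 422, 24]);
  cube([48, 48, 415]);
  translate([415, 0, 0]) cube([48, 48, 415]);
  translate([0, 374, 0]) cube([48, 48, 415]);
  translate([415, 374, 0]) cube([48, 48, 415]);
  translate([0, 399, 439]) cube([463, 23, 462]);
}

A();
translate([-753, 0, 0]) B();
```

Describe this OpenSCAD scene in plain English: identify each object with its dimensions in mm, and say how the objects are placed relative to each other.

A is a run of 4 identical solid stair steps. Each tread is 1095×311 mm and each step block is 178 mm high. Step 1 rests on the floor; step k is offset from step 1 by (k−1)×311 mm in y and (k−1)×178 mm in z.

B is a chair: 463×422 mm seat, 24 mm thick, top at z = 439 mm, on four 48 mm square corner legs flush with the seat edges. A 23 mm thick backrest slab spans the full seat width, extending 462 mm above the seat top, its back face flush with the seat's +y edge.

The chair is on the floor beside the staircase on its −x side.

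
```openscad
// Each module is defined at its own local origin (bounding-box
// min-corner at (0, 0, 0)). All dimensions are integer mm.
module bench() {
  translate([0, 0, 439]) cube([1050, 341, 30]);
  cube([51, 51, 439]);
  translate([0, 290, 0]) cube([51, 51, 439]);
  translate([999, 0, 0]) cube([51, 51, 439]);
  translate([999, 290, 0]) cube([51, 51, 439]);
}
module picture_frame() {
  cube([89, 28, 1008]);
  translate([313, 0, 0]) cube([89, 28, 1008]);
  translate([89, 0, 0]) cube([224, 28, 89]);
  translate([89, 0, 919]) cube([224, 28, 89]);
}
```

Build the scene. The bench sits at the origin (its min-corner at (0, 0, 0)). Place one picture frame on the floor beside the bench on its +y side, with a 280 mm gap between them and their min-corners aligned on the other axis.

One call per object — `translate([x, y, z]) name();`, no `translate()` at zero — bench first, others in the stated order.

bench();
translate([0, 621, 0]) picture_frame();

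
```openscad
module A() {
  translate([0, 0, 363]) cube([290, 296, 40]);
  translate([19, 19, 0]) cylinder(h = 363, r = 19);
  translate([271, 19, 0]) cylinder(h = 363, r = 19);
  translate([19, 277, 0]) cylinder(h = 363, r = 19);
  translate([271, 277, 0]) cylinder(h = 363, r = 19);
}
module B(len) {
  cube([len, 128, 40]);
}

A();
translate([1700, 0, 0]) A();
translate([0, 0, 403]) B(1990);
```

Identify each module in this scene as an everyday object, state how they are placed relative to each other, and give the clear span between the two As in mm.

Second stool starts at x = 1700; first ends at x = 290; clear span = 1700 − 290 = 1410 mm.

A is a stool. B is a beam. A beam spans the tops of two stools. The clear span between the two stools is 1410 mm.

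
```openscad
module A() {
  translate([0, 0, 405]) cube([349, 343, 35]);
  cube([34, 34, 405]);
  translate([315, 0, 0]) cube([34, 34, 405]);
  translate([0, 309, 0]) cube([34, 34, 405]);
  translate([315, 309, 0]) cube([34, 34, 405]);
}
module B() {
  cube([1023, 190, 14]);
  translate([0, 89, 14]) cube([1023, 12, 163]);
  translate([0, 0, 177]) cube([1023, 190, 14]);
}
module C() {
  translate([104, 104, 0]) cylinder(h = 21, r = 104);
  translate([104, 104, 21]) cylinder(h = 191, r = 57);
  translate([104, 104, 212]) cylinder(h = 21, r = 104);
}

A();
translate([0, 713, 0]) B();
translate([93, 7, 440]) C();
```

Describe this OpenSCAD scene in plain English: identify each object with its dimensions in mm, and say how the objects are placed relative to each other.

A is a four-legged stool. The seat is 349×343 mm, 35 mm thick, top at z = 440 mm. It stands on four square legs, each 34×34 mm in cross-section, from z = 0 to the seat underside, each flush with a corner of the seat.

B is an I-beam lying along x, 1023 mm long. Overall section height 191 mm. Two flanges 190 mm wide (y) and 14 mm thick, one on the floor and one at the top; a web 12 mm thick runs between them, centred on the flange width.

C is a spool: two coaxial disc flanges of radius 104 mm and thickness 21 mm, joined by a core cylinder of radius 57 mm and height 191 mm. The lower flange rests on z = 0 and the three cylinders share a vertical axis.

The I-beam is on the floor beside the stool on its +y side. The spool is on top of the stool.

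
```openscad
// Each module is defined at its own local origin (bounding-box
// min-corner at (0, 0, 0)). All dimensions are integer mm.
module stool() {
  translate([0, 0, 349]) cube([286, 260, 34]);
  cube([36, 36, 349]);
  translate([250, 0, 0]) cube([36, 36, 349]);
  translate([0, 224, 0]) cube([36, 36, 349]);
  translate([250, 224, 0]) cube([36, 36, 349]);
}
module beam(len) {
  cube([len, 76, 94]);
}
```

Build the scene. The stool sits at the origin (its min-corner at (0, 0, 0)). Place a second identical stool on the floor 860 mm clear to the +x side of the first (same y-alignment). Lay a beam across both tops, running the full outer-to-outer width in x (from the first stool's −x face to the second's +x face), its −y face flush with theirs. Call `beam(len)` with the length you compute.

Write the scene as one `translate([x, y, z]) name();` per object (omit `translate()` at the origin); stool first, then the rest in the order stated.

stool();
translate([1146, 0, 0]) stool();
translate([0, 0, 383]) beam(1432);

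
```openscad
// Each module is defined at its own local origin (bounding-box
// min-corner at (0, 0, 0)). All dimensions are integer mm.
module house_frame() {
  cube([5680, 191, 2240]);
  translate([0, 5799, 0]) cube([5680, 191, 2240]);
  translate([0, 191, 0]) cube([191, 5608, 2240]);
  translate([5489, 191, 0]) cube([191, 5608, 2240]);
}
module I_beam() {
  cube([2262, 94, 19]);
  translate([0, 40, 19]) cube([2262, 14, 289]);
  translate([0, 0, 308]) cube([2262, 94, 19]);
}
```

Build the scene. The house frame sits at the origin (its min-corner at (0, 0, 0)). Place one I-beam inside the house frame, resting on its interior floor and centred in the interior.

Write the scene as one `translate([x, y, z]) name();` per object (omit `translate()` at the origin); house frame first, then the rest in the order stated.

house_frame();
translate([1709, 2948, 0]) I_beam();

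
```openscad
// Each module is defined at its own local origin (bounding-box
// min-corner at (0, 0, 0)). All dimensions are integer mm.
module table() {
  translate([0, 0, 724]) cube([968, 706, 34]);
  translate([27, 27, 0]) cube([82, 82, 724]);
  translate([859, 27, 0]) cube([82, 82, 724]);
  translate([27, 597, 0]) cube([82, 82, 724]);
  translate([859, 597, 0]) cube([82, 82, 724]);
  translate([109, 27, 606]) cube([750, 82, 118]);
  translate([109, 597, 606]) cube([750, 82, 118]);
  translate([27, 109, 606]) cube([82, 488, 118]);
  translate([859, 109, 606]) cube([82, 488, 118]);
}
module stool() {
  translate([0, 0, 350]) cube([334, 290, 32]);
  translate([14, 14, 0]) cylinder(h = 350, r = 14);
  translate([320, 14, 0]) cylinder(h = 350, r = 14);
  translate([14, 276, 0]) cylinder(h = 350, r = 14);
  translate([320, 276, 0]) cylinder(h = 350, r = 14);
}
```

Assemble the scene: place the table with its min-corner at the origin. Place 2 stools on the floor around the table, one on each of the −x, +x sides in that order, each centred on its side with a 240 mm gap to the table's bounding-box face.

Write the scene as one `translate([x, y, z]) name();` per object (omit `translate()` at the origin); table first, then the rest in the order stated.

table();
translate([-574, 208, 0]) stool();
translate([1208, 208, 0]) stool();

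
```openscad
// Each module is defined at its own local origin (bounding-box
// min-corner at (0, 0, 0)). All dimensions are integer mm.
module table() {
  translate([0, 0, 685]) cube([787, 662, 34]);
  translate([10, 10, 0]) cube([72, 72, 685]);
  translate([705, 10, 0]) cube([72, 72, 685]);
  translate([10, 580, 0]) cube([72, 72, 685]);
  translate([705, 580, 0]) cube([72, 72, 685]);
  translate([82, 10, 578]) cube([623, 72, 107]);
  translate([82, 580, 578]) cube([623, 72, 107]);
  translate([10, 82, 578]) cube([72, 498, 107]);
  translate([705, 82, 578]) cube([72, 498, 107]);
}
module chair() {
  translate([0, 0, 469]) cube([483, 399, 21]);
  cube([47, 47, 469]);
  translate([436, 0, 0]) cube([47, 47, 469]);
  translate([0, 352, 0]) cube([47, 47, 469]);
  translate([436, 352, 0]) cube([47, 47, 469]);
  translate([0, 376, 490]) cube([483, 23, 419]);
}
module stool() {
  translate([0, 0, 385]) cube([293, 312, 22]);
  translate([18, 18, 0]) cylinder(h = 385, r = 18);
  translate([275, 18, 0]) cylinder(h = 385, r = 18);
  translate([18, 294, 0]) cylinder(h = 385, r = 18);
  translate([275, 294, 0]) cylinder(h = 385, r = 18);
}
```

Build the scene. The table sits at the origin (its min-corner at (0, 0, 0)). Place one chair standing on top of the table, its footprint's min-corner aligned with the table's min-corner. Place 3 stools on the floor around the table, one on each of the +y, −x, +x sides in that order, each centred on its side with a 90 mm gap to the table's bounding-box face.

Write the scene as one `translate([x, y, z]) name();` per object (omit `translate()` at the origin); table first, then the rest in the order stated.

table();
translate([0, 0, 719]) chair();
translate([247, 752, 0]) stool();
translate([-383, 175, 0]) stool();
translate([877, 175, 0]) stool();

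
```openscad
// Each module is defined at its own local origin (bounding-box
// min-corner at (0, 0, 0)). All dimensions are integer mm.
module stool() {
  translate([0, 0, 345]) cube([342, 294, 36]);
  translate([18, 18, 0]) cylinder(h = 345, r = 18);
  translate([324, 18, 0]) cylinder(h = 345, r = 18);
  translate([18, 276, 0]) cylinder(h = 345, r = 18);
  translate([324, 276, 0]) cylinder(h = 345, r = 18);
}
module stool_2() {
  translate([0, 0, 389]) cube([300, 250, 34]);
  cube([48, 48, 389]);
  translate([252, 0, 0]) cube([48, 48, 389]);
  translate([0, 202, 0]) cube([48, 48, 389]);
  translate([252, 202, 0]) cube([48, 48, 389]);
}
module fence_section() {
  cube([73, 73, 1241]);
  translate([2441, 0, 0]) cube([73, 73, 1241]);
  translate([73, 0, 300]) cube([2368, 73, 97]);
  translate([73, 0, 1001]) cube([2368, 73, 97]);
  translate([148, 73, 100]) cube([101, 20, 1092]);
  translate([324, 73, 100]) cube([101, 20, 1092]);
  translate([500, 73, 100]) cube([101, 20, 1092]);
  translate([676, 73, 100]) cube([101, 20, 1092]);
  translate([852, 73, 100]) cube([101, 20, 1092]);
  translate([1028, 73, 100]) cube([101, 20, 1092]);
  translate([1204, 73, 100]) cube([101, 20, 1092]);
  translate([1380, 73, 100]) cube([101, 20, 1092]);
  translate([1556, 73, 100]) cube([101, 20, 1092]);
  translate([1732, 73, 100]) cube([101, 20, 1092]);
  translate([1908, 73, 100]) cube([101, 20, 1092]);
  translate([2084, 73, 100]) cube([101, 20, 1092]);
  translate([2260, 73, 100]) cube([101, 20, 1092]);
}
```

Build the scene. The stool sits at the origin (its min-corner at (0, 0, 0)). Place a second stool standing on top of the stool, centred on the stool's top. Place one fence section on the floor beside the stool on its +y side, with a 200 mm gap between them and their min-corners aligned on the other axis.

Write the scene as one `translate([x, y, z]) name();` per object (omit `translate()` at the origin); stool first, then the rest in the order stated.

stool();
translate([21, 22, 381]) stool_2();
translate([0, 494, 0]) fence_section();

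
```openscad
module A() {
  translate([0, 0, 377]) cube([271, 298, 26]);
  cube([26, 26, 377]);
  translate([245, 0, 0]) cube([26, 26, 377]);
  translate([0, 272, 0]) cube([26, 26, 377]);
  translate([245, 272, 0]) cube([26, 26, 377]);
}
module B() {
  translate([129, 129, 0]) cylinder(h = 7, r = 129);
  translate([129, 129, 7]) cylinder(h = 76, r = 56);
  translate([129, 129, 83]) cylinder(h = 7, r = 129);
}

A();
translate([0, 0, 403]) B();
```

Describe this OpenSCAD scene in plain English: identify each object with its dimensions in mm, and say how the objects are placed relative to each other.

A is a four-legged stool. The seat is 271×298 mm, 26 mm thick, top at z = 403 mm. It stands on four square legs, each 26×26 mm in cross-section, from z = 0 to the seat underside, each flush with a corner of the seat.

B is a spool: two coaxial disc flanges of radius 129 mm and thickness 7 mm, joined by a core cylinder of radius 56 mm and height 76 mm. The lower flange rests on z = 0 and the three cylinders share a vertical axis.

The spool is on top of the stool.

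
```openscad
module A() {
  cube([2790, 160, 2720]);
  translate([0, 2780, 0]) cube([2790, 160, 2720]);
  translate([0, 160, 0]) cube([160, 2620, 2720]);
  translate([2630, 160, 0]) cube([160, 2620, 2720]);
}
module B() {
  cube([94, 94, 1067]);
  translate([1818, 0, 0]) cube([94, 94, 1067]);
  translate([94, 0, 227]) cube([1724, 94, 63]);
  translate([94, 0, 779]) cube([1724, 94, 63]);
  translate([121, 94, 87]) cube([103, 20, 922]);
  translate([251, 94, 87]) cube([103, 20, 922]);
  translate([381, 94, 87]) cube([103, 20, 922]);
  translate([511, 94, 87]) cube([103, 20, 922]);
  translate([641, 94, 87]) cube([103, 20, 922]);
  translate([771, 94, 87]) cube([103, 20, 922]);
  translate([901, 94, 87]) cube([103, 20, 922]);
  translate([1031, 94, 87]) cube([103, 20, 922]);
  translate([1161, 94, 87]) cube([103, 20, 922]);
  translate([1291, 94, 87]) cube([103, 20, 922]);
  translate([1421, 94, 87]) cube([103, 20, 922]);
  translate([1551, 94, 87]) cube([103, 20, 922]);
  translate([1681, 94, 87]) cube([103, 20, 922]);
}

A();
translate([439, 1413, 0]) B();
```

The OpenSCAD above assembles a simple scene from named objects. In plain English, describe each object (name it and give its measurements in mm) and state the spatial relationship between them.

A is a box-shaped house frame (walls only): outside footprint 2790×2940 mm, wall height 2720 mm, wall thickness 160 mm. The two y-facing walls run the full x-width; the two x-facing walls fit between the inner faces of the y-facing walls.

B is a fence section. Two 94×94 mm posts, 1067 mm tall, stand on the floor with a clear span of 1724 mm between their inner faces. Two horizontal rails of 94×63 mm section span the gap between the posts with their undersides at z = 227 mm and z = 779 mm, flush with the posts' −y face. 13 pickets, each 103 mm wide, 20 mm thick and 922 mm tall, are fixed to the +y face of the rails with their bottoms at z = 87 mm, evenly spaced across the span with equal gaps (rounded down to the nearest mm) at the −x end and between each pair — any rounding remainder accumulates at the +x end.

The fence section sits inside the house frame, centred.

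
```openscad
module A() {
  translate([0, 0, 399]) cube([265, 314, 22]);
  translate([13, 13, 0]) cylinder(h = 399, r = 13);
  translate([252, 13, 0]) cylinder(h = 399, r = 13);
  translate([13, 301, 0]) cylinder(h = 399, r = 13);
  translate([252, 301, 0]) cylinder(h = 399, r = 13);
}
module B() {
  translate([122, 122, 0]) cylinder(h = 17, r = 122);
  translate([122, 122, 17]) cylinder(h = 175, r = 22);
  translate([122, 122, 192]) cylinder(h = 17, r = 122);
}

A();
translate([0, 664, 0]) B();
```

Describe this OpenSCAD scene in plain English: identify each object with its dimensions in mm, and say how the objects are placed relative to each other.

A is a four-legged stool. The seat is 265×314 mm, 22 mm thick, top at z = 421 mm. It stands on four round legs, each 26 mm in diameter, from z = 0 to the seat underside, each leg's axis is inset half a diameter from the nearest pair of seat edges (so the leg's bounding box is flush with the corner).

B is a spool: two coaxial disc flanges of radius 122 mm and thickness 17 mm, joined by a core cylinder of radius 22 mm and height 175 mm. The lower flange rests on z = 0 and the three cylinders share a vertical axis.

The spool is on the floor beside the stool on its +y side.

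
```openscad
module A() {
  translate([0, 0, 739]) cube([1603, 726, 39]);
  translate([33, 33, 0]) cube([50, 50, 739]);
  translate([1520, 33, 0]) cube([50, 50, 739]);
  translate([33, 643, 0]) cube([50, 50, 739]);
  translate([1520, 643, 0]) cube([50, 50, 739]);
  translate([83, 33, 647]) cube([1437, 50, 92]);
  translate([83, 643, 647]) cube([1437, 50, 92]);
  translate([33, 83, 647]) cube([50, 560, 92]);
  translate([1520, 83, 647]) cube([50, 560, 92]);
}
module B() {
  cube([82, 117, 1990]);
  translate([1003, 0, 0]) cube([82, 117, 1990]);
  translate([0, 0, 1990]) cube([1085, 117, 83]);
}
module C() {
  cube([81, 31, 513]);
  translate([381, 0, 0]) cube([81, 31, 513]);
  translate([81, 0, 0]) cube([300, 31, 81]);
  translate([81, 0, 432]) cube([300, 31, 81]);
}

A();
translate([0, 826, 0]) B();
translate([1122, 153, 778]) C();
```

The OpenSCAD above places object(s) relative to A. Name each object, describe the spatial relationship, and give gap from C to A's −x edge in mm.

The picture frame's min-x is at 1122; the table's min-x is 0; gap = 1122 mm.

A is a table. B is a door frame. C is a picture frame. The door frame is on the floor beside the table on its +y side. The picture frame is on top of the table. The gap from the picture frame to the table's −x edge is 1122 mm.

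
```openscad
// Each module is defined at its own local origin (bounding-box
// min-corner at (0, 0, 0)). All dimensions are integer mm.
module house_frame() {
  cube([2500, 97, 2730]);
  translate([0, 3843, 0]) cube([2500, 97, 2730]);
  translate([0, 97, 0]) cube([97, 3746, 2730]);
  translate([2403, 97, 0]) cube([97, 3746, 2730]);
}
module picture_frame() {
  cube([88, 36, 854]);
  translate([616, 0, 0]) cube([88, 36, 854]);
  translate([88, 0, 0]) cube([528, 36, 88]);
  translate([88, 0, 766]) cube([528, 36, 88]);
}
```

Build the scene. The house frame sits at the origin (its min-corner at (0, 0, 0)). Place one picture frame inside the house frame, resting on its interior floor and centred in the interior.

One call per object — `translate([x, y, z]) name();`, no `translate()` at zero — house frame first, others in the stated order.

house_frame();
translate([898, 1952, 0]) picture_frame();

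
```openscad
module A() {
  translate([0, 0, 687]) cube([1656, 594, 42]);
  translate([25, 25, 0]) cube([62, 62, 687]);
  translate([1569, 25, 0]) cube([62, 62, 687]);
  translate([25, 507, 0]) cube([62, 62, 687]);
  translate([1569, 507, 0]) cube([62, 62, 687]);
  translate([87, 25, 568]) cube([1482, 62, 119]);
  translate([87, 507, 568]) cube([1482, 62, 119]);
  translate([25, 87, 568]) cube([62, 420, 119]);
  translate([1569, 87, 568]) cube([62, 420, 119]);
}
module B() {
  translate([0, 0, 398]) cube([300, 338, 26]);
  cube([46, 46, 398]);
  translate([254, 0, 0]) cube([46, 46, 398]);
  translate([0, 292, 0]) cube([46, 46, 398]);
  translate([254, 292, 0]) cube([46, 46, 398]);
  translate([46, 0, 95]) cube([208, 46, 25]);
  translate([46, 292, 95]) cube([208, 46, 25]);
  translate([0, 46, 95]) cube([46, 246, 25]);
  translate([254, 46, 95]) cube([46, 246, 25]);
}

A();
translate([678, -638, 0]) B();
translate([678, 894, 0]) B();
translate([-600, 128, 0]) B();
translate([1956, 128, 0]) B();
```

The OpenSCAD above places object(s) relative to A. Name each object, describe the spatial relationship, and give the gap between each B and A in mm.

A is a table. B is a stool. Four stools sit around the table at the −y, +y, −x, +x sides. The gap between each stool and the table is 300 mm.

Each stool's nearest face is 300 mm from the table's bounding box.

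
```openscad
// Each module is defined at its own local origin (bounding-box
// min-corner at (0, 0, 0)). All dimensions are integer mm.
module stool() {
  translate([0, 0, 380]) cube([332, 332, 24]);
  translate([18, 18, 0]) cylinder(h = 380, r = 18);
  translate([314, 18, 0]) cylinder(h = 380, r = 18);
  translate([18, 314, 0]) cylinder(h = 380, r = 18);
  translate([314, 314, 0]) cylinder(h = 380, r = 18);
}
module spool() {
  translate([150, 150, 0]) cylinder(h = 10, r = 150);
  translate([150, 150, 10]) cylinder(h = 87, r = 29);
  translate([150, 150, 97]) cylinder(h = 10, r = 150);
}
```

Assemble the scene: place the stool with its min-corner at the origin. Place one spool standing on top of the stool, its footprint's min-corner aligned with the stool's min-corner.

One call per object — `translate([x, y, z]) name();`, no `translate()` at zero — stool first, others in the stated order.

stool();
translate([0, 0, 404]) spool();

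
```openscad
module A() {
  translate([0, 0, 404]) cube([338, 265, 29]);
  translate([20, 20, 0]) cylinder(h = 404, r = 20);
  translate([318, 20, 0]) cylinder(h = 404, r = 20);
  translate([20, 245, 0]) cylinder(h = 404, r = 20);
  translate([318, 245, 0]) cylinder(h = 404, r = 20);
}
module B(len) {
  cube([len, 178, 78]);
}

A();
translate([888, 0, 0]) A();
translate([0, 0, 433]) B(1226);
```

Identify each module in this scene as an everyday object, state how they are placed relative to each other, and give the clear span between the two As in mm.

Second stool starts at x = 888; first ends at x = 338; clear span = 888 − 338 = 550 mm.

A is a stool. B is a beam. A beam spans the tops of two stools. The clear span between the two stools is 550 mm.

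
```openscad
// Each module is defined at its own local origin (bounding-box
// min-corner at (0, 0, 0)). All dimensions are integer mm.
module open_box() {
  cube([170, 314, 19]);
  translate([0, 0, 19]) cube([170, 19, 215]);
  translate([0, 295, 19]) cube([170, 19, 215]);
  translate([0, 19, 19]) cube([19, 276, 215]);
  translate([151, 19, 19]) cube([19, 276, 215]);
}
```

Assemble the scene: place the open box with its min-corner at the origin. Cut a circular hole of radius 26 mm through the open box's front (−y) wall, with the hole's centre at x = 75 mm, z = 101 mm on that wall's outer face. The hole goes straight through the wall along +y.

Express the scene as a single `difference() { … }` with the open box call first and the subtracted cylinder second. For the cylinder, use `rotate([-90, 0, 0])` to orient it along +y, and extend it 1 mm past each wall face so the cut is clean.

difference() {
  open_box();
  translate([75, -1, 101]) rotate([-90, 0, 0]) cylinder(h = 21, r = 26);
}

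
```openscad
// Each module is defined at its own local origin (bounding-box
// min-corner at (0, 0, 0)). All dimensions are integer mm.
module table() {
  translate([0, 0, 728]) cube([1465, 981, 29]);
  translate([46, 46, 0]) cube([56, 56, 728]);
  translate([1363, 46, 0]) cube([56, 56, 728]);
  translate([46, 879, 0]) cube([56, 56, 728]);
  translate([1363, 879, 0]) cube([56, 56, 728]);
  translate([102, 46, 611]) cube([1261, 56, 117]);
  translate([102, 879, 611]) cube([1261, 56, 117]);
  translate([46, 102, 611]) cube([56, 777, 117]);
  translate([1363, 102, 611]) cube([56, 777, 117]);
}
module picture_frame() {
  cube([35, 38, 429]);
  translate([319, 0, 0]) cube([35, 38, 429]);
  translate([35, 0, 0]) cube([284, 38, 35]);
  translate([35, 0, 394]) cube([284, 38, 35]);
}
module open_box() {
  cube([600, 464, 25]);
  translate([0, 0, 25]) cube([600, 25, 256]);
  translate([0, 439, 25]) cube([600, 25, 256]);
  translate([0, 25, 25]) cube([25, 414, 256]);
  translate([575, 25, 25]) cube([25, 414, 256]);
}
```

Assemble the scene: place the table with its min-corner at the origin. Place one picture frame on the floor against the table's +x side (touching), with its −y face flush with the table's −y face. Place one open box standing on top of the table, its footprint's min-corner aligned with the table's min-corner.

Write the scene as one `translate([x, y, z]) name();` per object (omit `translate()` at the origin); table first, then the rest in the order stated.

table();
translate([1465, 0, 0]) picture_frame();
translate([0, 0, 757]) open_box();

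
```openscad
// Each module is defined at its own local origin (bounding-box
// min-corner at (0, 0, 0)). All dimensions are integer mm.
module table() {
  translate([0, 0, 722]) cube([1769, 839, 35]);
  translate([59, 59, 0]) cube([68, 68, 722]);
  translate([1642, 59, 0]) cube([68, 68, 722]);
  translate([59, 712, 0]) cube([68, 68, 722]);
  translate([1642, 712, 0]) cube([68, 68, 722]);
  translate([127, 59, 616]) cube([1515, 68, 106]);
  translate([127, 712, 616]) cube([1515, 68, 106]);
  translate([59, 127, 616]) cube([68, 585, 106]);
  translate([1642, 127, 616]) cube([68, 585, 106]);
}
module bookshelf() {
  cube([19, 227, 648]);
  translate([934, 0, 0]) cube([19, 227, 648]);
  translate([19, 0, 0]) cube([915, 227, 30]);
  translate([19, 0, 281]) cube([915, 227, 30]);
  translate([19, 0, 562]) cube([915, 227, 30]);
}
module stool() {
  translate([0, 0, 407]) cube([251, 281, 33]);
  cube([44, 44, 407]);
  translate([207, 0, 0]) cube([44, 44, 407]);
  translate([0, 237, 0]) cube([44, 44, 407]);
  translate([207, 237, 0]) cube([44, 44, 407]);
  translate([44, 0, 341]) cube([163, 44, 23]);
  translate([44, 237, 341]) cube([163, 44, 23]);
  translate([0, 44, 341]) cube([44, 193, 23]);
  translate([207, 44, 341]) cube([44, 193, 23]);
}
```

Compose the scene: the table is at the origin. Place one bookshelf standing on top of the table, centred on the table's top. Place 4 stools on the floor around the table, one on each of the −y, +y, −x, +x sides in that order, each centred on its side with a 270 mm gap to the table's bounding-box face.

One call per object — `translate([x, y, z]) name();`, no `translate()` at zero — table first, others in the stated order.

table();
translate([408, 306, 757]) bookshelf();
translate([759, -551, 0]) stool();
translate([759, 1109, 0]) stool();
translate([-521, 279, 0]) stool();
translate([2039, 279, 0]) stool();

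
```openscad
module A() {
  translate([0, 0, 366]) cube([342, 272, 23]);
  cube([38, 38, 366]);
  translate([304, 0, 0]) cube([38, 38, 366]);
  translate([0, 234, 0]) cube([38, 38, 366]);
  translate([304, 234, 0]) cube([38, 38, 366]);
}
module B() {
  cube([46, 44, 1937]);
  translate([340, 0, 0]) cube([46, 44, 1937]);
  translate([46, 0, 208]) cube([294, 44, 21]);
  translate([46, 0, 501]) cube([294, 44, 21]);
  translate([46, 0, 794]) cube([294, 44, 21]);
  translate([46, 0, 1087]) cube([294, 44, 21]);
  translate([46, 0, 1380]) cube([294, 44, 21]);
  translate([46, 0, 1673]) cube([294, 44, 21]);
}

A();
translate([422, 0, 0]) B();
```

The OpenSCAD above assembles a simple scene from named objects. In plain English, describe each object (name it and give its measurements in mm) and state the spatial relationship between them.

A is a four-legged stool. The seat is 342×272 mm, 23 mm thick, top at z = 389 mm. It stands on four square legs, each 38×38 mm in cross-section, from z = 0 to the seat underside, each flush with a corner of the seat.

B is a straight ladder. Two 46×44 mm vertical rails, 1937 mm tall, stand 386 mm apart (outside-to-outside) with their front faces coplanar on the −y side. 6 rungs, each 44 mm deep and 21 mm tall, span between the inner faces of the rails, front faces flush with the rails. The lowest rung's underside is at z = 208 mm and rungs are spaced 293 mm apart (underside to underside).

The ladder is on the floor beside the stool on its +x side.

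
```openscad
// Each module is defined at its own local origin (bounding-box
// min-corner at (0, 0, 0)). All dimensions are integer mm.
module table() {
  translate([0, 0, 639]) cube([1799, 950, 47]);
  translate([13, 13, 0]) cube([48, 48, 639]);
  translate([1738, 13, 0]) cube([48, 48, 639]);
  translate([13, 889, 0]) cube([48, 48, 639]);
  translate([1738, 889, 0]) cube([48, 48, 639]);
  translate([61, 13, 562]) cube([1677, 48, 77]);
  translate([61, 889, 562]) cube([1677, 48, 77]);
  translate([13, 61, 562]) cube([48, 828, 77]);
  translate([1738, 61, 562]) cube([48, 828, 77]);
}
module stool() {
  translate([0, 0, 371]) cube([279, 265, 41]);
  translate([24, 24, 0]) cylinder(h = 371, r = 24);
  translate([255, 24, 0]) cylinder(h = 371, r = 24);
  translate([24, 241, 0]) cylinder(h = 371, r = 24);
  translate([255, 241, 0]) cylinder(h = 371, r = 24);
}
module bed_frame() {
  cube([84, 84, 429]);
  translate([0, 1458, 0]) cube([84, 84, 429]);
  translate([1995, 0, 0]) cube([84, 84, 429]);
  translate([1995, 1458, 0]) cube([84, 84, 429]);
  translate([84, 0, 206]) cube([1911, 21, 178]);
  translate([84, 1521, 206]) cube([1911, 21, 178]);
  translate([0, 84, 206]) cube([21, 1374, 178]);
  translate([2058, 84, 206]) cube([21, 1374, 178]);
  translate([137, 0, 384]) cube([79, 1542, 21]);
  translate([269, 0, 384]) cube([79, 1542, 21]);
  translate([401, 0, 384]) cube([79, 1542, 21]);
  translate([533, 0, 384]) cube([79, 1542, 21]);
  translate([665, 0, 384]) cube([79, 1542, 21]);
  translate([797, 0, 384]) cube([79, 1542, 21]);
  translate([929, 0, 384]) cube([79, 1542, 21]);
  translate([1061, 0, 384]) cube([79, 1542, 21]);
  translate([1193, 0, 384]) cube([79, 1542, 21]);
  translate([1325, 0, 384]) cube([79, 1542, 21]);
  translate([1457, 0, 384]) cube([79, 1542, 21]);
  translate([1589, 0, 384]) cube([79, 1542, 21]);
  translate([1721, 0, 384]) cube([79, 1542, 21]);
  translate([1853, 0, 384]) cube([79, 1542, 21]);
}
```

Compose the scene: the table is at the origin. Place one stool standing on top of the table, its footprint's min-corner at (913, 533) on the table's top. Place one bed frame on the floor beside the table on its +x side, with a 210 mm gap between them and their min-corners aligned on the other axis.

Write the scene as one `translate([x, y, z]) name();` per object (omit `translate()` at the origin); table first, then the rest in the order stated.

table();
translate([913, 533, 686]) stool();
translate([2009, 0, 0]) bed_frame();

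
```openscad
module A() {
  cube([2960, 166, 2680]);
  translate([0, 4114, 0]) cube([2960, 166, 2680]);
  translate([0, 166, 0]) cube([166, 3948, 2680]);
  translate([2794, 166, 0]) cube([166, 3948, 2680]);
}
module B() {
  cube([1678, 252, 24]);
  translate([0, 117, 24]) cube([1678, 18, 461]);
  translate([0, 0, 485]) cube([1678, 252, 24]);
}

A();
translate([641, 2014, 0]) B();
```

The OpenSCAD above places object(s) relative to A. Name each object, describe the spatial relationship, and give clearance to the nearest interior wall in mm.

Clearances: x = 475, y = 1848; minimum 475 mm.

A is a house frame. B is an I-beam. The I-beam sits inside the house frame, centred. The clearance to the nearest interior wall is 475 mm.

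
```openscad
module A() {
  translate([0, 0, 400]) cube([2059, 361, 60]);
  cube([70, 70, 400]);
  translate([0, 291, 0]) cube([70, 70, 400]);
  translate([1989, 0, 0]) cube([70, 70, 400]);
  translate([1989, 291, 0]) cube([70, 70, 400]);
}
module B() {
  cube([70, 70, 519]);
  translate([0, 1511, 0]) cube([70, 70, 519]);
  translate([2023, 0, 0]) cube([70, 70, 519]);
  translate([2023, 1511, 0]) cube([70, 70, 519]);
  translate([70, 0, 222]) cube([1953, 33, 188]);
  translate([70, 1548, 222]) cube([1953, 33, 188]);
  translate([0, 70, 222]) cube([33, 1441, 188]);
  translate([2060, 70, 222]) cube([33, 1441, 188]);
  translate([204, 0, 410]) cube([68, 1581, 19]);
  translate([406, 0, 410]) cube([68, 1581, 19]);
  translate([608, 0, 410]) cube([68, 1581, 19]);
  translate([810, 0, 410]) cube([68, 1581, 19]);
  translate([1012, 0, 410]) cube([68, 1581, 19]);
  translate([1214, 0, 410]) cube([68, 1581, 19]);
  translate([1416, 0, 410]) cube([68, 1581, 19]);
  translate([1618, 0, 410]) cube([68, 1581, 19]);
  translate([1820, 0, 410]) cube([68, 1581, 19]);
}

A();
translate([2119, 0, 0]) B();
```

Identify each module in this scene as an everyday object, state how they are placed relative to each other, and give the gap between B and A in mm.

The bed frame's nearest face is 60 mm from the bench's +x face.

A is a bench. B is a bed frame. The bed frame is on the floor beside the bench on its +x side. The gap between the bed frame and the bench is 60 mm.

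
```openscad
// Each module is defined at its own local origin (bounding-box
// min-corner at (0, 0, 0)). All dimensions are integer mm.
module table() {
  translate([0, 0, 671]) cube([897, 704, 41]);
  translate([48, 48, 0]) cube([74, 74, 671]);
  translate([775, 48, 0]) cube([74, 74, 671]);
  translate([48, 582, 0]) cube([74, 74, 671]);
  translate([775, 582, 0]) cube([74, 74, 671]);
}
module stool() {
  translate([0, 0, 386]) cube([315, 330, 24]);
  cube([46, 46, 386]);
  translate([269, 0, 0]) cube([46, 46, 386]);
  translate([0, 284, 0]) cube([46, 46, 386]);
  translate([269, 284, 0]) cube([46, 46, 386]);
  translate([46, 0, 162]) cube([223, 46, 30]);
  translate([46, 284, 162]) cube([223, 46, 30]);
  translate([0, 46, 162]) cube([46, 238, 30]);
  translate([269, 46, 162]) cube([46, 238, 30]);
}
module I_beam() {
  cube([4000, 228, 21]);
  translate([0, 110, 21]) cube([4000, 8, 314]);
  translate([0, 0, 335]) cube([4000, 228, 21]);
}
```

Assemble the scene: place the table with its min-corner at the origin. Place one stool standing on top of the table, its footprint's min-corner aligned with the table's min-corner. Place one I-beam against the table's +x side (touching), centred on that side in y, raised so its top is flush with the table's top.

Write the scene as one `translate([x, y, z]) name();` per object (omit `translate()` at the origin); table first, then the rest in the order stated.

table();
translate([0, 0, 712]) stool();
translate([897, 238, 356]) I_beam();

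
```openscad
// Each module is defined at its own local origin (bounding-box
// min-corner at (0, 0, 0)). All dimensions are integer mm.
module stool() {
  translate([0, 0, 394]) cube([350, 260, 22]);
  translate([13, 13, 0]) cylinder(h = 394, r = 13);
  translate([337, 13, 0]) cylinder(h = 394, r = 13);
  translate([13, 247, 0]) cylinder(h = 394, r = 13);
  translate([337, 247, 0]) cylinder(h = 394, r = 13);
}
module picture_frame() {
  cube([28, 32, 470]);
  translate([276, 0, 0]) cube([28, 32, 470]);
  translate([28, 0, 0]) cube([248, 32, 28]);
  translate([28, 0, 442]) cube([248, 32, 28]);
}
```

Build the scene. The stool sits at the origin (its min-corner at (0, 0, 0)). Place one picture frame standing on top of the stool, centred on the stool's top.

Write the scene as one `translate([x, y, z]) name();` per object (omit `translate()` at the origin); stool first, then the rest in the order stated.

stool();
translate([23, 114, 416]) picture_frame();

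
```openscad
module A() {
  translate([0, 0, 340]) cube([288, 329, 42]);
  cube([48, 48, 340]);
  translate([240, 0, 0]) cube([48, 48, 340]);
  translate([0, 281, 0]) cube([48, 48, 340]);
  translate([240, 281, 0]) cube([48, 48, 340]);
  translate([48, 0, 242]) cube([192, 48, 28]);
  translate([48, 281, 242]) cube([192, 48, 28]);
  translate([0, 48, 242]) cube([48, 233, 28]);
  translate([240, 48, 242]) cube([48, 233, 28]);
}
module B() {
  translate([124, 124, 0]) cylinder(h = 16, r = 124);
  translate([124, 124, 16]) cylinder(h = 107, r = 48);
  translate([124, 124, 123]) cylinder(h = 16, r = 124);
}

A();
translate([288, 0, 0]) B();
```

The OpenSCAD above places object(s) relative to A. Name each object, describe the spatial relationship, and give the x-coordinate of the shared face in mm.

A is a stool. B is a spool. The spool is against the stool's +x side, with their −y faces flush. The x-coordinate of the shared face is 288 mm.

The stool's +x face and the spool's −x face are both at x = 288 mm.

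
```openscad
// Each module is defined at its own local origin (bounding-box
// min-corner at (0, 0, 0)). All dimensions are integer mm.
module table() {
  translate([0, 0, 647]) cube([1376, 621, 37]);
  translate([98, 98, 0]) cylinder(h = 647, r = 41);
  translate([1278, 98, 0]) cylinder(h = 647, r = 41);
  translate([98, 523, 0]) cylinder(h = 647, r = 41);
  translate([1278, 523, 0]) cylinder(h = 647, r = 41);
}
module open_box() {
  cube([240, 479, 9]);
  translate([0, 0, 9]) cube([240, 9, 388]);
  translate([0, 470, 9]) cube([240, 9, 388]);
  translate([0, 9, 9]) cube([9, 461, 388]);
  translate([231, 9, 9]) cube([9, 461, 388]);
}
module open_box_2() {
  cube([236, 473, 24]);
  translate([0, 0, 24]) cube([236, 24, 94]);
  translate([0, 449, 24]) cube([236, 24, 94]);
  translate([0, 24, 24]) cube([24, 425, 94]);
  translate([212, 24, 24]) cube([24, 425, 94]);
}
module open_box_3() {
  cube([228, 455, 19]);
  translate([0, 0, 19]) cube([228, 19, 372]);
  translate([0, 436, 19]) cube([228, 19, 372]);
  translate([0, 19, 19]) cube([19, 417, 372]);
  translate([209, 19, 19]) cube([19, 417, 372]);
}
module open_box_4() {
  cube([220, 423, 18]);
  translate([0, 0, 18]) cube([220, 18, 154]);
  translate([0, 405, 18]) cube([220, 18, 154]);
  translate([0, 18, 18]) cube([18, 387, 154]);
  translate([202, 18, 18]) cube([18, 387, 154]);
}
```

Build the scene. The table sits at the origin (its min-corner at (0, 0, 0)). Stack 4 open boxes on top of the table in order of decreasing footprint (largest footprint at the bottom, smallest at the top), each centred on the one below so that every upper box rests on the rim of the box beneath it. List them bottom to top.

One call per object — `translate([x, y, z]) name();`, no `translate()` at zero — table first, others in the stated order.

table();
translate([568, 71, 684]) open_box();
translate([570, 74, 1081]) open_box_2();
translate([574, 83, 1199]) open_box_3();
translate([578, 99, 1590]) open_box_4();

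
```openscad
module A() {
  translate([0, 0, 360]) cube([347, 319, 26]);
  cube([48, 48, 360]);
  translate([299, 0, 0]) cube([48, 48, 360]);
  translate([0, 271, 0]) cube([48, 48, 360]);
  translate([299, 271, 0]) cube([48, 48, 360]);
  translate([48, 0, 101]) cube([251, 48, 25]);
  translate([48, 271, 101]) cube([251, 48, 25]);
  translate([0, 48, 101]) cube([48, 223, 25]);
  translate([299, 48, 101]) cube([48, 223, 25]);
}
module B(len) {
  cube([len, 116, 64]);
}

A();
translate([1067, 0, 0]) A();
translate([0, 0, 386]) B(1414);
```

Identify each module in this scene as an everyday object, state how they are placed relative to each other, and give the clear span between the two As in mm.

Second stool starts at x = 1067; first ends at x = 347; clear span = 1067 − 347 = 720 mm.

A is a stool. B is a beam. A beam spans the tops of two stools. The clear span between the two stools is 720 mm.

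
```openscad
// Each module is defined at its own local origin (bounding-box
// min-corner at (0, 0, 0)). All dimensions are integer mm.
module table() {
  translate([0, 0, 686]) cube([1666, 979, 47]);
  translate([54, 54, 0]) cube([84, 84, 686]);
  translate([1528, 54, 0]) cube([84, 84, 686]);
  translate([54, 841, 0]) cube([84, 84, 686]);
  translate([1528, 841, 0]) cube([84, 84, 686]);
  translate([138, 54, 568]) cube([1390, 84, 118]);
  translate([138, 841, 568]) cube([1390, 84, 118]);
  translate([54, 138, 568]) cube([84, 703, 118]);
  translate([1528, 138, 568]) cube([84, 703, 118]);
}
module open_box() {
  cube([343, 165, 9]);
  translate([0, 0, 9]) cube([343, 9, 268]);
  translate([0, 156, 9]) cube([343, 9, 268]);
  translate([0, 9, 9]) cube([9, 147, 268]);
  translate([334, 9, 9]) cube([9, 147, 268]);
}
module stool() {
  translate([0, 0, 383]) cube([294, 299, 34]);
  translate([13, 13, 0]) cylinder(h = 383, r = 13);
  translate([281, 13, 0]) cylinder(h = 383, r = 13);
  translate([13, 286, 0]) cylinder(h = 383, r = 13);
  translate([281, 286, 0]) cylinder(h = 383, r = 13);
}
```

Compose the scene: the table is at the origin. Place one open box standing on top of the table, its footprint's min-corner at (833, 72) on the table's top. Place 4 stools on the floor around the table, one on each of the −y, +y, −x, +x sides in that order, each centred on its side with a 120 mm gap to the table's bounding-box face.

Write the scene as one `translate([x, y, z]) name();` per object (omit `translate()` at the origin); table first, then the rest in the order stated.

table();
translate([833, 72, 733]) open_box();
translate([686, -419, 0]) stool();
translate([686, 1099, 0]) stool();
translate([-414, 340, 0]) stool();
translate([1786, 340, 0]) stool();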